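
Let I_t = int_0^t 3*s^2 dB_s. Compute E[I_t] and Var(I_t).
E[I_t] = 0; Var(I_t) = 9*t^5/5

The Itô integral of a deterministic integrand f(s) has mean 0 because each increment f(s) * (B_{s+ds} - B_s) has mean 0. By the Itô isometry:
  Var( int_0^t f(s) dB_s ) = E[ (int_0^t f(s) dB_s)^2 ] = int_0^t f(s)^2 ds.
Here f(s) = 3*s^2, so f(s)^2 = 9*s^4. Integrate:
  int_0^t (9*s^4) ds = 9*t^5/5.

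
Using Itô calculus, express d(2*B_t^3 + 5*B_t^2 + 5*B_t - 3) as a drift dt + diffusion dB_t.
d(2*B_t^3 + 5*B_t^2 + 5*B_t - 3) = (6*B_t + 5) dt + (6*B_t^2 + 10*B_t + 5) dB_t

Itô's formula for f(B_t) gives d f(B_t) = f'(B_t) dB_t + (1/2) f''(B_t) dt. Compute derivatives of f(x) = 2*x^3 + 5*x^2 + 5*x - 3:
  f'(x)  = 6*x^2 + 10*x + 5
  f''(x) = 12*x + 10
Substitute x = B_t and multiply the f'' term by 1/2:
  drift     = (1/2) * (12*x + 10) evaluated at B_t = 6*B_t + 5
  diffusion = (6*x^2 + 10*x + 5) evaluated at B_t = 6*B_t^2 + 10*B_t + 5
Therefore d(2*B_t^3 + 5*B_t^2 + 5*B_t - 3) = (6*B_t + 5) dt + (6*B_t^2 + 10*B_t + 5) dB_t.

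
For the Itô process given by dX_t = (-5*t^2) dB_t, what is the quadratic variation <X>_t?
<X>_t = 5*t^5

For an Itô process dX_t = a(t) dt + b(t) dB_t, the quadratic variation is <X>_t = int_0^t b(s)^2 ds (the drift term does not contribute). Here b(s) = -5*s^2, so
  b(s)^2 = 25*s^4.
Integrating from 0 to t:
  <X>_t = int_0^t (25*s^4) ds = 5*t^5.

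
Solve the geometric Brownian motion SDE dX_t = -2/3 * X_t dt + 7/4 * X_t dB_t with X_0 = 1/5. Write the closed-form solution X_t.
X_t = 1/5 * exp((-211/96) * t + (7/4) * B_t)

For GBM dX = mu X dt + sigma X dB with X_0 = x_0, apply Itô to Y = log X: dY = (mu - sigma^2/2) dt + sigma dB, so Y_t = log(x_0) + (mu - sigma^2/2) t + sigma B_t and hence X_t = x_0 * exp((mu - sigma^2/2) t + sigma B_t).
With mu = -2/3, sigma = 7/4, x_0 = 1/5, this gives:
  X_t = 1/5 * exp((-211/96) * t + (7/4) * B_t).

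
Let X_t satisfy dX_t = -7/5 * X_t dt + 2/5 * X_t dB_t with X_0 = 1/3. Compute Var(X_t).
Var(X_t) = (exp(4*t/25) - 1)*exp(-14*t/5)/9

For GBM dX = mu X dt + sigma X dB with X_0 = x_0, apply Itô to Y = log X: dY = (mu - sigma^2/2) dt + sigma dB, so Y_t = log(x_0) + (mu - sigma^2/2) t + sigma B_t and hence X_t = x_0 * exp((mu - sigma^2/2) t + sigma B_t).
With mu = -7/5, sigma = 2/5, x_0 = 1/3, this gives:
  X_t = 1/3 * exp((-37/25) * t + (2/5) * B_t).
Since sigma*B_t ~ Normal(0, sigma^2 t), E[exp(sigma*B_t)] = exp(sigma^2 t / 2); so E[X_t] = x_0 * exp((mu - sigma^2/2) t) * exp(sigma^2 t / 2) = x_0 * exp(mu t) = exp(-7*t/5)/3.
Var(X_t) = E[X_t^2] - (E[X_t])^2 = x_0^2 * exp(2 mu t) * (exp(sigma^2 t) - 1) = (exp(4*t/25) - 1)*exp(-14*t/5)/9.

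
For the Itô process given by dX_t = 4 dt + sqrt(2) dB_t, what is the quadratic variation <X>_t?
<X>_t = 2*t

For an Itô process dX_t = a(t) dt + b(t) dB_t, the quadratic variation is <X>_t = int_0^t b(s)^2 ds (the drift term does not contribute). Here b(s) = sqrt(2), so
  b(s)^2 = 2.
Integrating from 0 to t:
  <X>_t = int_0^t (2) ds = 2*t.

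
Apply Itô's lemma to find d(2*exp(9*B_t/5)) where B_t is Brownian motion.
d(2*exp(9*B_t/5)) = (81*exp(9*B_t/5)/25) dt + (18*exp(9*B_t/5)/5) dB_t

Itô's formula for f(B_t) gives d f(B_t) = f'(B_t) dB_t + (1/2) f''(B_t) dt. Compute derivatives of f(x) = 2*exp(9*x/5):
  f'(x)  = 18*exp(9*x/5)/5
  f''(x) = 162*exp(9*x/5)/25
Substitute x = B_t and multiply the f'' term by 1/2:
  drift     = (1/2) * (162*exp(9*x/5)/25) evaluated at B_t = 81*exp(9*B_t/5)/25
  diffusion = (18*exp(9*x/5)/5) evaluated at B_t = 18*exp(9*B_t/5)/5
Therefore d(2*exp(9*B_t/5)) = (81*exp(9*B_t/5)/25) dt + (18*exp(9*B_t/5)/5) dB_t.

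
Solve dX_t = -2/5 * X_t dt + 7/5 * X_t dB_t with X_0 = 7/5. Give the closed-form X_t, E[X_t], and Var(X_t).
X_t = 7/5 * exp((-69/50) t + (7/5) B_t); E[X_t] = 7*exp(-2*t/5)/5; Var(X_t) = (49*exp(49*t/25) - 49)*exp(-4*t/5)/25

For GBM dX = mu X dt + sigma X dB with X_0 = x_0, apply Itô to Y = log X: dY = (mu - sigma^2/2) dt + sigma dB, so Y_t = log(x_0) + (mu - sigma^2/2) t + sigma B_t and hence X_t = x_0 * exp((mu - sigma^2/2) t + sigma B_t).
With mu = -2/5, sigma = 7/5, x_0 = 7/5, this gives:
  X_t = 7/5 * exp((-69/50) * t + (7/5) * B_t).
Since sigma*B_t ~ Normal(0, sigma^2 t), E[exp(sigma*B_t)] = exp(sigma^2 t / 2); so E[X_t] = x_0 * exp((mu - sigma^2/2) t) * exp(sigma^2 t / 2) = x_0 * exp(mu t) = 7*exp(-2*t/5)/5.
Var(X_t) = E[X_t^2] - (E[X_t])^2 = x_0^2 * exp(2 mu t) * (exp(sigma^2 t) - 1) = (49*exp(49*t/25) - 49)*exp(-4*t/5)/25.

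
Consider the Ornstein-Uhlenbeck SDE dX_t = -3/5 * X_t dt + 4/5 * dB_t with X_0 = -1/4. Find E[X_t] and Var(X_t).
E[X_t] = -exp(-3*t/5)/4; Var(X_t) = 8/15 - 8*exp(-6*t/5)/15

The OU SDE dX = -theta X dt + sigma dB admits the integrating factor exp(theta t): d(exp(theta t) X_t) = sigma exp(theta t) dB_t. Integrating from 0 to t:
  X_t = x_0 * exp(-theta t) + sigma * int_0^t exp(-theta (t-s)) dB_s.
The Itô integral has mean 0 and (by the Itô isometry) variance sigma^2 * int_0^t exp(-2 theta (t - s)) ds = sigma^2 * (1 - exp(-2 theta t)) / (2 theta).
With theta = 3/5, sigma = 4/5, x_0 = -1/4:
  E[X_t] = -1/4 * exp(-3/5 t) = -exp(-3*t/5)/4
  Var(X_t) = (4/5)^2 * (1 - exp(-2*3/5 t)) / (2 * 3/5) = 8/15 - 8*exp(-6*t/5)/15.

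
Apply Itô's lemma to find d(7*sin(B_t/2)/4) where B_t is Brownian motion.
d(7*sin(B_t/2)/4) = (-7*sin(B_t/2)/32) dt + (7*cos(B_t/2)/8) dB_t

Itô's formula for f(B_t) gives d f(B_t) = f'(B_t) dB_t + (1/2) f''(B_t) dt. Compute derivatives of f(x) = 7*sin(x/2)/4:
  f'(x)  = 7*cos(x/2)/8
  f''(x) = -7*sin(x/2)/16
Substitute x = B_t and multiply the f'' term by 1/2:
  drift     = (1/2) * (-7*sin(x/2)/16) evaluated at B_t = -7*sin(B_t/2)/32
  diffusion = (7*cos(x/2)/8) evaluated at B_t = 7*cos(B_t/2)/8
Therefore d(7*sin(B_t/2)/4) = (-7*sin(B_t/2)/32) dt + (7*cos(B_t/2)/8) dB_t.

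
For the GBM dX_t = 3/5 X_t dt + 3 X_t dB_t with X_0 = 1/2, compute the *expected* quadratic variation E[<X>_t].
E[<X>_t] = 15*exp(51*t/5)/68 - 15/68

<X>_t = int_0^t (3 * X_s)^2 ds. Taking expectation inside the integral: E[<X>_t] = 3^2 * int_0^t E[X_s^2] ds. For GBM, E[X_s^2] = x_0^2 * exp((2 mu + sigma^2) s). Integrating:
  E[<X>_t] = 3^2 * (1/2)^2 * (exp((2*(3/5) + 3^2) t) - 1) / (2*(3/5) + 3^2)
           = 3^2 * (1/2)^2 * (exp((51/5) t) - 1) / (51/5) = 15*exp(51*t/5)/68 - 15/68.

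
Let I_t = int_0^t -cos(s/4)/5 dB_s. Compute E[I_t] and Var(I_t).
E[I_t] = 0; Var(I_t) = t/50 + sin(t/2)/25

The Itô integral of a deterministic integrand f(s) has mean 0 because each increment f(s) * (B_{s+ds} - B_s) has mean 0. By the Itô isometry:
  Var( int_0^t f(s) dB_s ) = E[ (int_0^t f(s) dB_s)^2 ] = int_0^t f(s)^2 ds.
Here f(s) = -cos(s/4)/5, so f(s)^2 = cos(s/4)^2/25. Integrate:
  int_0^t (cos(s/4)^2/25) ds = t/50 + sin(t/2)/25.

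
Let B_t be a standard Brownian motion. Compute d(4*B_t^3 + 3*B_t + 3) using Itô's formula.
d(4*B_t^3 + 3*B_t + 3) = (12*B_t) dt + (12*B_t^2 + 3) dB_t

Itô's formula for f(B_t) gives d f(B_t) = f'(B_t) dB_t + (1/2) f''(B_t) dt. Compute derivatives of f(x) = 4*x^3 + 3*x + 3:
  f'(x)  = 12*x^2 + 3
  f''(x) = 24*x
Substitute x = B_t and multiply the f'' term by 1/2:
  drift     = (1/2) * (24*x) evaluated at B_t = 12*B_t
  diffusion = (12*x^2 + 3) evaluated at B_t = 12*B_t^2 + 3
Therefore d(4*B_t^3 + 3*B_t + 3) = (12*B_t) dt + (12*B_t^2 + 3) dB_t.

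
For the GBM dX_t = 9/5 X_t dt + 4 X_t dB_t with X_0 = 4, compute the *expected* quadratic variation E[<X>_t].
E[<X>_t] = 640*exp(98*t/5)/49 - 640/49

<X>_t = int_0^t (4 * X_s)^2 ds. Taking expectation inside the integral: E[<X>_t] = 4^2 * int_0^t E[X_s^2] ds. For GBM, E[X_s^2] = x_0^2 * exp((2 mu + sigma^2) s). Integrating:
  E[<X>_t] = 4^2 * 4^2 * (exp((2*(9/5) + 4^2) t) - 1) / (2*(9/5) + 4^2)
           = 4^2 * 4^2 * (exp((98/5) t) - 1) / (98/5) = 640*exp(98*t/5)/49 - 640/49.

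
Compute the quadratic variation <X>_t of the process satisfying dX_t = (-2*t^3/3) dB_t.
<X>_t = 4*t^7/63

For an Itô process dX_t = a(t) dt + b(t) dB_t, the quadratic variation is <X>_t = int_0^t b(s)^2 ds (the drift term does not contribute). Here b(s) = -2*s^3/3, so
  b(s)^2 = 4*s^6/9.
Integrating from 0 to t:
  <X>_t = int_0^t (4*s^6/9) ds = 4*t^7/63.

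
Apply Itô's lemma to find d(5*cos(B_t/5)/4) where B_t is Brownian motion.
d(5*cos(B_t/5)/4) = (-cos(B_t/5)/40) dt + (-sin(B_t/5)/4) dB_t

Itô's formula for f(B_t) gives d f(B_t) = f'(B_t) dB_t + (1/2) f''(B_t) dt. Compute derivatives of f(x) = 5*cos(x/5)/4:
  f'(x)  = -sin(x/5)/4
  f''(x) = -cos(x/5)/20
Substitute x = B_t and multiply the f'' term by 1/2:
  drift     = (1/2) * (-cos(x/5)/20) evaluated at B_t = -cos(B_t/5)/40
  diffusion = (-sin(x/5)/4) evaluated at B_t = -sin(B_t/5)/4
Therefore d(5*cos(B_t/5)/4) = (-cos(B_t/5)/40) dt + (-sin(B_t/5)/4) dB_t.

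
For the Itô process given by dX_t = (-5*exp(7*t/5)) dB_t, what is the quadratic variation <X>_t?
<X>_t = 125*exp(14*t/5)/14 - 125/14

For an Itô process dX_t = a(t) dt + b(t) dB_t, the quadratic variation is <X>_t = int_0^t b(s)^2 ds (the drift term does not contribute). Here b(s) = -5*exp(7*s/5), so
  b(s)^2 = 25*exp(14*s/5).
Integrating from 0 to t:
  <X>_t = int_0^t (25*exp(14*s/5)) ds = 125*exp(14*t/5)/14 - 125/14.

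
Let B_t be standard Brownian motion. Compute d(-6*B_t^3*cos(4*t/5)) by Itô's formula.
d(-6*B_t^3*cos(4*t/5)) = (24*B_t^3*sin(4*t/5)/5 - 18*B_t*cos(4*t/5)) dt + (-18*B_t^2*cos(4*t/5)) dB_t

Itô's formula for f(t, x): d f(t, B_t) = (f_t + (1/2) f_xx) dt + f_x dB_t. Compute partials of f(t, x) = -6*x^3*cos(4*t/5):
  f_t(t,x)  = 24*x^3*sin(4*t/5)/5
  f_x(t,x)  = -18*x^2*cos(4*t/5)
  f_xx(t,x) = -36*x*cos(4*t/5)
Assemble drift = f_t + (1/2) f_xx = 24*x^3*sin(4*t/5)/5 - 18*x*cos(4*t/5) and diffusion = f_x = -18*x^2*cos(4*t/5). Substituting x = B_t:
  d(-6*B_t^3*cos(4*t/5)) = (24*B_t^3*sin(4*t/5)/5 - 18*B_t*cos(4*t/5)) dt + (-18*B_t^2*cos(4*t/5)) dB_t.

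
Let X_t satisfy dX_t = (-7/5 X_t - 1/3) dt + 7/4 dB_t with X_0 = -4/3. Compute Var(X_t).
Var(X_t) = 35/32 - 35*exp(-14*t/5)/32

The variance V(t) = Var(X_t) satisfies V'(t) = 2 a V(t) + c^2 with V(0) = 0 (drift coefficient is linear in X, diffusion is constant). With a = -7/5, c = 7/4, the solution is
  V(t) = (c^2 / (2 a)) * (exp(2 a t) - 1)
       = ((7/4)^2 / (2*(-7/5))) * (exp((-14/5) t) - 1)
       = 35/32 - 35*exp(-14*t/5)/32.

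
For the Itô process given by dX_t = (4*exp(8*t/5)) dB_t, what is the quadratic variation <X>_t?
<X>_t = 5*exp(16*t/5) - 5

For an Itô process dX_t = a(t) dt + b(t) dB_t, the quadratic variation is <X>_t = int_0^t b(s)^2 ds (the drift term does not contribute). Here b(s) = 4*exp(8*s/5), so
  b(s)^2 = 16*exp(16*s/5).
Integrating from 0 to t:
  <X>_t = int_0^t (16*exp(16*s/5)) ds = 5*exp(16*t/5) - 5.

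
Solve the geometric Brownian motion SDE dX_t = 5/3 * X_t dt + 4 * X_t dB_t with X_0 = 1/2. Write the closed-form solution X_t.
X_t = 1/2 * exp((-19/3) * t + (4) * B_t)

For GBM dX = mu X dt + sigma X dB with X_0 = x_0, apply Itô to Y = log X: dY = (mu - sigma^2/2) dt + sigma dB, so Y_t = log(x_0) + (mu - sigma^2/2) t + sigma B_t and hence X_t = x_0 * exp((mu - sigma^2/2) t + sigma B_t).
With mu = 5/3, sigma = 4, x_0 = 1/2, this gives:
  X_t = 1/2 * exp((-19/3) * t + (4) * B_t).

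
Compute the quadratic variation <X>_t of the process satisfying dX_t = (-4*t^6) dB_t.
<X>_t = 16*t^13/13

For an Itô process dX_t = a(t) dt + b(t) dB_t, the quadratic variation is <X>_t = int_0^t b(s)^2 ds (the drift term does not contribute). Here b(s) = -4*s^6, so
  b(s)^2 = 16*s^12.
Integrating from 0 to t:
  <X>_t = int_0^t (16*s^12) ds = 16*t^13/13.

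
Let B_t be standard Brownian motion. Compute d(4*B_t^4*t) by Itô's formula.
d(4*B_t^4*t) = (4*B_t^2*(B_t^2 + 6*t)) dt + (16*B_t^3*t) dB_t

Itô's formula for f(t, x): d f(t, B_t) = (f_t + (1/2) f_xx) dt + f_x dB_t. Compute partials of f(t, x) = 4*t*x^4:
  f_t(t,x)  = 4*x^4
  f_x(t,x)  = 16*t*x^3
  f_xx(t,x) = 48*t*x^2
Assemble drift = f_t + (1/2) f_xx = 4*x^2*(6*t + x^2) and diffusion = f_x = 16*t*x^3. Substituting x = B_t:
  d(4*B_t^4*t) = (4*B_t^2*(B_t^2 + 6*t)) dt + (16*B_t^3*t) dB_t.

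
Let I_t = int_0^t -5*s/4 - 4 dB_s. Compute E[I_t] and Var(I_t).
E[I_t] = 0; Var(I_t) = t*(25*t^2 + 240*t + 768)/48

The Itô integral of a deterministic integrand f(s) has mean 0 because each increment f(s) * (B_{s+ds} - B_s) has mean 0. By the Itô isometry:
  Var( int_0^t f(s) dB_s ) = E[ (int_0^t f(s) dB_s)^2 ] = int_0^t f(s)^2 ds.
Here f(s) = -5*s/4 - 4, so f(s)^2 = (5*s + 16)^2/16. Integrate:
  int_0^t ((5*s + 16)^2/16) ds = t*(25*t^2 + 240*t + 768)/48.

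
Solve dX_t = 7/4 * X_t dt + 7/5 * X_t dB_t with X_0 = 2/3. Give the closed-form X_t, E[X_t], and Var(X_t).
X_t = 2/3 * exp((77/100) t + (7/5) B_t); E[X_t] = 2*exp(7*t/4)/3; Var(X_t) = 4*(exp(49*t/25) - 1)*exp(7*t/2)/9

For GBM dX = mu X dt + sigma X dB with X_0 = x_0, apply Itô to Y = log X: dY = (mu - sigma^2/2) dt + sigma dB, so Y_t = log(x_0) + (mu - sigma^2/2) t + sigma B_t and hence X_t = x_0 * exp((mu - sigma^2/2) t + sigma B_t).
With mu = 7/4, sigma = 7/5, x_0 = 2/3, this gives:
  X_t = 2/3 * exp((77/100) * t + (7/5) * B_t).
Since sigma*B_t ~ Normal(0, sigma^2 t), E[exp(sigma*B_t)] = exp(sigma^2 t / 2); so E[X_t] = x_0 * exp((mu - sigma^2/2) t) * exp(sigma^2 t / 2) = x_0 * exp(mu t) = 2*exp(7*t/4)/3.
Var(X_t) = E[X_t^2] - (E[X_t])^2 = x_0^2 * exp(2 mu t) * (exp(sigma^2 t) - 1) = 4*(exp(49*t/25) - 1)*exp(7*t/2)/9.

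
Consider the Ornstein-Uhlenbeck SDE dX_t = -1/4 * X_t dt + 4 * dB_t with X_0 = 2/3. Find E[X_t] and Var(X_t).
E[X_t] = 2*exp(-t/4)/3; Var(X_t) = 32 - 32*exp(-t/2)

The OU SDE dX = -theta X dt + sigma dB admits the integrating factor exp(theta t): d(exp(theta t) X_t) = sigma exp(theta t) dB_t. Integrating from 0 to t:
  X_t = x_0 * exp(-theta t) + sigma * int_0^t exp(-theta (t-s)) dB_s.
The Itô integral has mean 0 and (by the Itô isometry) variance sigma^2 * int_0^t exp(-2 theta (t - s)) ds = sigma^2 * (1 - exp(-2 theta t)) / (2 theta).
With theta = 1/4, sigma = 4, x_0 = 2/3:
  E[X_t] = 2/3 * exp(-1/4 t) = 2*exp(-t/4)/3
  Var(X_t) = (4)^2 * (1 - exp(-2*1/4 t)) / (2 * 1/4) = 32 - 32*exp(-t/2).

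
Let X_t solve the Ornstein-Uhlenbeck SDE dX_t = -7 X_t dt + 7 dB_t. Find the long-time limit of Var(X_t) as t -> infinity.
lim Var(X_t) = 7/2

The OU SDE dX = -theta X dt + sigma dB admits the integrating factor exp(theta t): d(exp(theta t) X_t) = sigma exp(theta t) dB_t. Integrating from 0 to t gives X_t = x_0 * exp(-theta t) + sigma * int_0^t exp(-theta (t-s)) dB_s for any initial x_0. The Itô integral has variance (by the Itô isometry) sigma^2 * int_0^t exp(-2 theta (t - s)) ds = sigma^2 * (1 - exp(-2 theta t)) / (2 theta), independent of x_0.
With theta = 7, sigma = 7:
  Var(X_t) = (7)^2 * (1 - exp(-2*7 t)) / (2 * 7) = 7/2 - 7*exp(-14*t)/2.
As t -> infinity, exp(-2*7 t) -> 0, so the stationary variance is sigma^2 / (2 theta) = 7/2.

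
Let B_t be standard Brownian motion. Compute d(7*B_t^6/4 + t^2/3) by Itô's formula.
d(7*B_t^6/4 + t^2/3) = (105*B_t^4/4 + 2*t/3) dt + (21*B_t^5/2) dB_t

Itô's formula for f(t, x): d f(t, B_t) = (f_t + (1/2) f_xx) dt + f_x dB_t. Compute partials of f(t, x) = t^2/3 + 7*x^6/4:
  f_t(t,x)  = 2*t/3
  f_x(t,x)  = 21*x^5/2
  f_xx(t,x) = 105*x^4/2
Assemble drift = f_t + (1/2) f_xx = 2*t/3 + 105*x^4/4 and diffusion = f_x = 21*x^5/2. Substituting x = B_t:
  d(7*B_t^6/4 + t^2/3) = (105*B_t^4/4 + 2*t/3) dt + (21*B_t^5/2) dB_t.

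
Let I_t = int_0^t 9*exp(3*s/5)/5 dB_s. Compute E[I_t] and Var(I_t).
E[I_t] = 0; Var(I_t) = 27*exp(6*t/5)/10 - 27/10

The Itô integral of a deterministic integrand f(s) has mean 0 because each increment f(s) * (B_{s+ds} - B_s) has mean 0. By the Itô isometry:
  Var( int_0^t f(s) dB_s ) = E[ (int_0^t f(s) dB_s)^2 ] = int_0^t f(s)^2 ds.
Here f(s) = 9*exp(3*s/5)/5, so f(s)^2 = 81*exp(6*s/5)/25. Integrate:
  int_0^t (81*exp(6*s/5)/25) ds = 27*exp(6*t/5)/10 - 27/10.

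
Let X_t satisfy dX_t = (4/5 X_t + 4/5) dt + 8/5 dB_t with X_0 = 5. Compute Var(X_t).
Var(X_t) = 8*exp(8*t/5)/5 - 8/5

The variance V(t) = Var(X_t) satisfies V'(t) = 2 a V(t) + c^2 with V(0) = 0 (drift coefficient is linear in X, diffusion is constant). With a = 4/5, c = 8/5, the solution is
  V(t) = (c^2 / (2 a)) * (exp(2 a t) - 1)
       = ((8/5)^2 / (2*(4/5))) * (exp((8/5) t) - 1)
       = 8*exp(8*t/5)/5 - 8/5.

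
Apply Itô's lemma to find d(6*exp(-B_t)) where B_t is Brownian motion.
d(6*exp(-B_t)) = (3*exp(-B_t)) dt + (-6*exp(-B_t)) dB_t

Itô's formula for f(B_t) gives d f(B_t) = f'(B_t) dB_t + (1/2) f''(B_t) dt. Compute derivatives of f(x) = 6*exp(-x):
  f'(x)  = -6*exp(-x)
  f''(x) = 6*exp(-x)
Substitute x = B_t and multiply the f'' term by 1/2:
  drift     = (1/2) * (6*exp(-x)) evaluated at B_t = 3*exp(-B_t)
  diffusion = (-6*exp(-x)) evaluated at B_t = -6*exp(-B_t)
Therefore d(6*exp(-B_t)) = (3*exp(-B_t)) dt + (-6*exp(-B_t)) dB_t.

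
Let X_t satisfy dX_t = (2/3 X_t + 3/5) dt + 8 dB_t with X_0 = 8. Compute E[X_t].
E[X_t] = 89*exp(2*t/3)/10 - 9/10

Taking expectations and using E[dB_t] = 0, the mean m(t) = E[X_t] satisfies the ODE m'(t) = a m(t) + b with m(0) = x_0. With a = 2/3, b = 3/5, x_0 = 8, the solution is
  m(t) = x_0 * exp(a t) + (b/a) * (exp(a t) - 1)
       = 8 * exp((2/3) t) + ((3/5)/(2/3)) * (exp((2/3) t) - 1)
       = 89*exp(2*t/3)/10 - 9/10.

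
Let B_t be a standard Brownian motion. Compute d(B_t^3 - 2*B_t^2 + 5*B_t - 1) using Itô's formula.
d(B_t^3 - 2*B_t^2 + 5*B_t - 1) = (3*B_t - 2) dt + (3*B_t^2 - 4*B_t + 5) dB_t

Itô's formula for f(B_t) gives d f(B_t) = f'(B_t) dB_t + (1/2) f''(B_t) dt. Compute derivatives of f(x) = x^3 - 2*x^2 + 5*x - 1:
  f'(x)  = 3*x^2 - 4*x + 5
  f''(x) = 6*x - 4
Substitute x = B_t and multiply the f'' term by 1/2:
  drift     = (1/2) * (6*x - 4) evaluated at B_t = 3*B_t - 2
  diffusion = (3*x^2 - 4*x + 5) evaluated at B_t = 3*B_t^2 - 4*B_t + 5
Therefore d(B_t^3 - 2*B_t^2 + 5*B_t - 1) = (3*B_t - 2) dt + (3*B_t^2 - 4*B_t + 5) dB_t.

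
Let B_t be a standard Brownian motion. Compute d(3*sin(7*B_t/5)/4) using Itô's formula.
d(3*sin(7*B_t/5)/4) = (-147*sin(7*B_t/5)/200) dt + (21*cos(7*B_t/5)/20) dB_t

Itô's formula for f(B_t) gives d f(B_t) = f'(B_t) dB_t + (1/2) f''(B_t) dt. Compute derivatives of f(x) = 3*sin(7*x/5)/4:
  f'(x)  = 21*cos(7*x/5)/20
  f''(x) = -147*sin(7*x/5)/100
Substitute x = B_t and multiply the f'' term by 1/2:
  drift     = (1/2) * (-147*sin(7*x/5)/100) evaluated at B_t = -147*sin(7*B_t/5)/200
  diffusion = (21*cos(7*x/5)/20) evaluated at B_t = 21*cos(7*B_t/5)/20
Therefore d(3*sin(7*B_t/5)/4) = (-147*sin(7*B_t/5)/200) dt + (21*cos(7*B_t/5)/20) dB_t.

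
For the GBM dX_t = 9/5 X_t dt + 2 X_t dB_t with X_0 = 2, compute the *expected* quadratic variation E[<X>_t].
E[<X>_t] = 40*exp(38*t/5)/19 - 40/19

<X>_t = int_0^t (2 * X_s)^2 ds. Taking expectation inside the integral: E[<X>_t] = 2^2 * int_0^t E[X_s^2] ds. For GBM, E[X_s^2] = x_0^2 * exp((2 mu + sigma^2) s). Integrating:
  E[<X>_t] = 2^2 * 2^2 * (exp((2*(9/5) + 2^2) t) - 1) / (2*(9/5) + 2^2)
           = 2^2 * 2^2 * (exp((38/5) t) - 1) / (38/5) = 40*exp(38*t/5)/19 - 40/19.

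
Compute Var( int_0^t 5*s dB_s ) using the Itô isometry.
Var = 25*t^3/3

The Itô integral of a deterministic integrand f(s) has mean 0 because each increment f(s) * (B_{s+ds} - B_s) has mean 0. By the Itô isometry:
  Var( int_0^t f(s) dB_s ) = E[ (int_0^t f(s) dB_s)^2 ] = int_0^t f(s)^2 ds.
Here f(s) = 5*s, so f(s)^2 = 25*s^2. Integrate:
  int_0^t (25*s^2) ds = 25*t^3/3.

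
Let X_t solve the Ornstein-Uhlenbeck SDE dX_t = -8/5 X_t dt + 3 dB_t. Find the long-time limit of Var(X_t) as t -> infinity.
lim Var(X_t) = 45/16

The OU SDE dX = -theta X dt + sigma dB admits the integrating factor exp(theta t): d(exp(theta t) X_t) = sigma exp(theta t) dB_t. Integrating from 0 to t gives X_t = x_0 * exp(-theta t) + sigma * int_0^t exp(-theta (t-s)) dB_s for any initial x_0. The Itô integral has variance (by the Itô isometry) sigma^2 * int_0^t exp(-2 theta (t - s)) ds = sigma^2 * (1 - exp(-2 theta t)) / (2 theta), independent of x_0.
With theta = 8/5, sigma = 3:
  Var(X_t) = (3)^2 * (1 - exp(-2*8/5 t)) / (2 * 8/5) = 45/16 - 45*exp(-16*t/5)/16.
As t -> infinity, exp(-2*8/5 t) -> 0, so the stationary variance is sigma^2 / (2 theta) = 45/16.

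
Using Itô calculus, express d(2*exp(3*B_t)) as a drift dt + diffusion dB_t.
d(2*exp(3*B_t)) = (9*exp(3*B_t)) dt + (6*exp(3*B_t)) dB_t

Itô's formula for f(B_t) gives d f(B_t) = f'(B_t) dB_t + (1/2) f''(B_t) dt. Compute derivatives of f(x) = 2*exp(3*x):
  f'(x)  = 6*exp(3*x)
  f''(x) = 18*exp(3*x)
Substitute x = B_t and multiply the f'' term by 1/2:
  drift     = (1/2) * (18*exp(3*x)) evaluated at B_t = 9*exp(3*B_t)
  diffusion = (6*exp(3*x)) evaluated at B_t = 6*exp(3*B_t)
Therefore d(2*exp(3*B_t)) = (9*exp(3*B_t)) dt + (6*exp(3*B_t)) dB_t.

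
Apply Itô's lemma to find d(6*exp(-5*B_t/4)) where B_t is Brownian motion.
d(6*exp(-5*B_t/4)) = (75*exp(-5*B_t/4)/16) dt + (-15*exp(-5*B_t/4)/2) dB_t

Itô's formula for f(B_t) gives d f(B_t) = f'(B_t) dB_t + (1/2) f''(B_t) dt. Compute derivatives of f(x) = 6*exp(-5*x/4):
  f'(x)  = -15*exp(-5*x/4)/2
  f''(x) = 75*exp(-5*x/4)/8
Substitute x = B_t and multiply the f'' term by 1/2:
  drift     = (1/2) * (75*exp(-5*x/4)/8) evaluated at B_t = 75*exp(-5*B_t/4)/16
  diffusion = (-15*exp(-5*x/4)/2) evaluated at B_t = -15*exp(-5*B_t/4)/2
Therefore d(6*exp(-5*B_t/4)) = (75*exp(-5*B_t/4)/16) dt + (-15*exp(-5*B_t/4)/2) dB_t.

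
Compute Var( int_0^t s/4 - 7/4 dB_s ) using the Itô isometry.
Var = t*(t^2 - 21*t + 147)/48

The Itô integral of a deterministic integrand f(s) has mean 0 because each increment f(s) * (B_{s+ds} - B_s) has mean 0. By the Itô isometry:
  Var( int_0^t f(s) dB_s ) = E[ (int_0^t f(s) dB_s)^2 ] = int_0^t f(s)^2 ds.
Here f(s) = s/4 - 7/4, so f(s)^2 = (s - 7)^2/16. Integrate:
  int_0^t ((s - 7)^2/16) ds = t*(t^2 - 21*t + 147)/48.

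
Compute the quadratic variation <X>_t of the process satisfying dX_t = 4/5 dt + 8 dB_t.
<X>_t = 64*t

For an Itô process dX_t = a(t) dt + b(t) dB_t, the quadratic variation is <X>_t = int_0^t b(s)^2 ds (the drift term does not contribute). Here b(s) = 8, so
  b(s)^2 = 64.
Integrating from 0 to t:
  <X>_t = int_0^t (64) ds = 64*t.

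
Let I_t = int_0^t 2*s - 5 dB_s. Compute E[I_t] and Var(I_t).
E[I_t] = 0; Var(I_t) = t*(4*t^2 - 30*t + 75)/3

The Itô integral of a deterministic integrand f(s) has mean 0 because each increment f(s) * (B_{s+ds} - B_s) has mean 0. By the Itô isometry:
  Var( int_0^t f(s) dB_s ) = E[ (int_0^t f(s) dB_s)^2 ] = int_0^t f(s)^2 ds.
Here f(s) = 2*s - 5, so f(s)^2 = (2*s - 5)^2. Integrate:
  int_0^t ((2*s - 5)^2) ds = t*(4*t^2 - 30*t + 75)/3.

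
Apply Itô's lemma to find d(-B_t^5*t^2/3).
d(-B_t^5*t^2/3) = (2*B_t^3*t*(-B_t^2 - 5*t)/3) dt + (-5*B_t^4*t^2/3) dB_t

Itô's formula for f(t, x): d f(t, B_t) = (f_t + (1/2) f_xx) dt + f_x dB_t. Compute partials of f(t, x) = -t^2*x^5/3:
  f_t(t,x)  = -2*t*x^5/3
  f_x(t,x)  = -5*t^2*x^4/3
  f_xx(t,x) = -20*t^2*x^3/3
Assemble drift = f_t + (1/2) f_xx = 2*t*x^3*(-5*t - x^2)/3 and diffusion = f_x = -5*t^2*x^4/3. Substituting x = B_t:
  d(-B_t^5*t^2/3) = (2*B_t^3*t*(-B_t^2 - 5*t)/3) dt + (-5*B_t^4*t^2/3) dB_t.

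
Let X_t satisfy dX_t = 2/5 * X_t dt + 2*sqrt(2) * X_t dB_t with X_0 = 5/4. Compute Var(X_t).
Var(X_t) = 25*(exp(8*t) - 1)*exp(4*t/5)/16

For GBM dX = mu X dt + sigma X dB with X_0 = x_0, apply Itô to Y = log X: dY = (mu - sigma^2/2) dt + sigma dB, so Y_t = log(x_0) + (mu - sigma^2/2) t + sigma B_t and hence X_t = x_0 * exp((mu - sigma^2/2) t + sigma B_t).
With mu = 2/5, sigma = 2*sqrt(2), x_0 = 5/4, this gives:
  X_t = 5/4 * exp((-18/5) * t + (2*sqrt(2)) * B_t).
Since sigma*B_t ~ Normal(0, sigma^2 t), E[exp(sigma*B_t)] = exp(sigma^2 t / 2); so E[X_t] = x_0 * exp((mu - sigma^2/2) t) * exp(sigma^2 t / 2) = x_0 * exp(mu t) = 5*exp(2*t/5)/4.
Var(X_t) = E[X_t^2] - (E[X_t])^2 = x_0^2 * exp(2 mu t) * (exp(sigma^2 t) - 1) = 25*(exp(8*t) - 1)*exp(4*t/5)/16.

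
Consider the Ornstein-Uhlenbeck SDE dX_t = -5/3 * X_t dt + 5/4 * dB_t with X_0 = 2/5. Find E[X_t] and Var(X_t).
E[X_t] = 2*exp(-5*t/3)/5; Var(X_t) = 15/32 - 15*exp(-10*t/3)/32

The OU SDE dX = -theta X dt + sigma dB admits the integrating factor exp(theta t): d(exp(theta t) X_t) = sigma exp(theta t) dB_t. Integrating from 0 to t:
  X_t = x_0 * exp(-theta t) + sigma * int_0^t exp(-theta (t-s)) dB_s.
The Itô integral has mean 0 and (by the Itô isometry) variance sigma^2 * int_0^t exp(-2 theta (t - s)) ds = sigma^2 * (1 - exp(-2 theta t)) / (2 theta).
With theta = 5/3, sigma = 5/4, x_0 = 2/5:
  E[X_t] = 2/5 * exp(-5/3 t) = 2*exp(-5*t/3)/5
  Var(X_t) = (5/4)^2 * (1 - exp(-2*5/3 t)) / (2 * 5/3) = 15/32 - 15*exp(-10*t/3)/32.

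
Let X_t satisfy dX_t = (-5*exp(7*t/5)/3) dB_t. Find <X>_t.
<X>_t = 125*exp(14*t/5)/126 - 125/126

For an Itô process dX_t = a(t) dt + b(t) dB_t, the quadratic variation is <X>_t = int_0^t b(s)^2 ds (the drift term does not contribute). Here b(s) = -5*exp(7*s/5)/3, so
  b(s)^2 = 25*exp(14*s/5)/9.
Integrating from 0 to t:
  <X>_t = int_0^t (25*exp(14*s/5)/9) ds = 125*exp(14*t/5)/126 - 125/126.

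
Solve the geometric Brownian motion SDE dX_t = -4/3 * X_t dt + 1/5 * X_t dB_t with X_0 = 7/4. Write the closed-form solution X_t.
X_t = 7/4 * exp((-203/150) * t + (1/5) * B_t)

For GBM dX = mu X dt + sigma X dB with X_0 = x_0, apply Itô to Y = log X: dY = (mu - sigma^2/2) dt + sigma dB, so Y_t = log(x_0) + (mu - sigma^2/2) t + sigma B_t and hence X_t = x_0 * exp((mu - sigma^2/2) t + sigma B_t).
With mu = -4/3, sigma = 1/5, x_0 = 7/4, this gives:
  X_t = 7/4 * exp((-203/150) * t + (1/5) * B_t).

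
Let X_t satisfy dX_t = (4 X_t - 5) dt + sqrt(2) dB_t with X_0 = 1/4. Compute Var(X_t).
Var(X_t) = exp(8*t)/4 - 1/4

The variance V(t) = Var(X_t) satisfies V'(t) = 2 a V(t) + c^2 with V(0) = 0 (drift coefficient is linear in X, diffusion is constant). With a = 4, c = sqrt(2), the solution is
  V(t) = (c^2 / (2 a)) * (exp(2 a t) - 1)
       = (sqrt(2)^2 / (2*4)) * (exp(8 t) - 1)
       = exp(8*t)/4 - 1/4.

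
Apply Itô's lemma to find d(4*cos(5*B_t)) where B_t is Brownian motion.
d(4*cos(5*B_t)) = (-50*cos(5*B_t)) dt + (-20*sin(5*B_t)) dB_t

Itô's formula for f(B_t) gives d f(B_t) = f'(B_t) dB_t + (1/2) f''(B_t) dt. Compute derivatives of f(x) = 4*cos(5*x):
  f'(x)  = -20*sin(5*x)
  f''(x) = -100*cos(5*x)
Substitute x = B_t and multiply the f'' term by 1/2:
  drift     = (1/2) * (-100*cos(5*x)) evaluated at B_t = -50*cos(5*B_t)
  diffusion = (-20*sin(5*x)) evaluated at B_t = -20*sin(5*B_t)
Therefore d(4*cos(5*B_t)) = (-50*cos(5*B_t)) dt + (-20*sin(5*B_t)) dB_t.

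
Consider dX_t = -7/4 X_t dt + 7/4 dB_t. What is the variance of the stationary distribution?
lim Var(X_t) = 7/8

The OU SDE dX = -theta X dt + sigma dB admits the integrating factor exp(theta t): d(exp(theta t) X_t) = sigma exp(theta t) dB_t. Integrating from 0 to t gives X_t = x_0 * exp(-theta t) + sigma * int_0^t exp(-theta (t-s)) dB_s for any initial x_0. The Itô integral has variance (by the Itô isometry) sigma^2 * int_0^t exp(-2 theta (t - s)) ds = sigma^2 * (1 - exp(-2 theta t)) / (2 theta), independent of x_0.
With theta = 7/4, sigma = 7/4:
  Var(X_t) = (7/4)^2 * (1 - exp(-2*7/4 t)) / (2 * 7/4) = 7/8 - 7*exp(-7*t/2)/8.
As t -> infinity, exp(-2*7/4 t) -> 0, so the stationary variance is sigma^2 / (2 theta) = 7/8.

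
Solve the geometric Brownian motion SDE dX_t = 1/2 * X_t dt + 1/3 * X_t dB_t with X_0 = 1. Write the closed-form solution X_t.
X_t = 1 * exp((4/9) * t + (1/3) * B_t)

For GBM dX = mu X dt + sigma X dB with X_0 = x_0, apply Itô to Y = log X: dY = (mu - sigma^2/2) dt + sigma dB, so Y_t = log(x_0) + (mu - sigma^2/2) t + sigma B_t and hence X_t = x_0 * exp((mu - sigma^2/2) t + sigma B_t).
With mu = 1/2, sigma = 1/3, x_0 = 1, this gives:
  X_t = 1 * exp((4/9) * t + (1/3) * B_t).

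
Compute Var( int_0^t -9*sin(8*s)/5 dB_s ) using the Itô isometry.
Var = 81*t/50 - 81*sin(8*t)*cos(8*t)/400

The Itô integral of a deterministic integrand f(s) has mean 0 because each increment f(s) * (B_{s+ds} - B_s) has mean 0. By the Itô isometry:
  Var( int_0^t f(s) dB_s ) = E[ (int_0^t f(s) dB_s)^2 ] = int_0^t f(s)^2 ds.
Here f(s) = -9*sin(8*s)/5, so f(s)^2 = 81*sin(8*s)^2/25. Integrate:
  int_0^t (81*sin(8*s)^2/25) ds = 81*t/50 - 81*sin(8*t)*cos(8*t)/400.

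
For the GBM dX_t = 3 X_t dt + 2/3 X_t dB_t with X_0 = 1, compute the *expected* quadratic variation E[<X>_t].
E[<X>_t] = 2*exp(58*t/9)/29 - 2/29

<X>_t = int_0^t ((2/3) * X_s)^2 ds. Taking expectation inside the integral: E[<X>_t] = (2/3)^2 * int_0^t E[X_s^2] ds. For GBM, E[X_s^2] = x_0^2 * exp((2 mu + sigma^2) s). Integrating:
  E[<X>_t] = (2/3)^2 * 1^2 * (exp((2*3 + (2/3)^2) t) - 1) / (2*3 + (2/3)^2)
           = (2/3)^2 * 1^2 * (exp((58/9) t) - 1) / (58/9) = 2*exp(58*t/9)/29 - 2/29.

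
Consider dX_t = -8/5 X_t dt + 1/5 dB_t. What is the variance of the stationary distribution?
lim Var(X_t) = 1/80

The OU SDE dX = -theta X dt + sigma dB admits the integrating factor exp(theta t): d(exp(theta t) X_t) = sigma exp(theta t) dB_t. Integrating from 0 to t gives X_t = x_0 * exp(-theta t) + sigma * int_0^t exp(-theta (t-s)) dB_s for any initial x_0. The Itô integral has variance (by the Itô isometry) sigma^2 * int_0^t exp(-2 theta (t - s)) ds = sigma^2 * (1 - exp(-2 theta t)) / (2 theta), independent of x_0.
With theta = 8/5, sigma = 1/5:
  Var(X_t) = (1/5)^2 * (1 - exp(-2*8/5 t)) / (2 * 8/5) = 1/80 - exp(-16*t/5)/80.
As t -> infinity, exp(-2*8/5 t) -> 0, so the stationary variance is sigma^2 / (2 theta) = 1/80.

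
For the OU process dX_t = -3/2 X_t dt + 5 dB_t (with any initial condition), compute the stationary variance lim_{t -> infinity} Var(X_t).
lim Var(X_t) = 25/3

The OU SDE dX = -theta X dt + sigma dB admits the integrating factor exp(theta t): d(exp(theta t) X_t) = sigma exp(theta t) dB_t. Integrating from 0 to t gives X_t = x_0 * exp(-theta t) + sigma * int_0^t exp(-theta (t-s)) dB_s for any initial x_0. The Itô integral has variance (by the Itô isometry) sigma^2 * int_0^t exp(-2 theta (t - s)) ds = sigma^2 * (1 - exp(-2 theta t)) / (2 theta), independent of x_0.
With theta = 3/2, sigma = 5:
  Var(X_t) = (5)^2 * (1 - exp(-2*3/2 t)) / (2 * 3/2) = 25/3 - 25*exp(-3*t)/3.
As t -> infinity, exp(-2*3/2 t) -> 0, so the stationary variance is sigma^2 / (2 theta) = 25/3.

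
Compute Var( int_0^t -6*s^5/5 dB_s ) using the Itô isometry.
Var = 36*t^11/275

The Itô integral of a deterministic integrand f(s) has mean 0 because each increment f(s) * (B_{s+ds} - B_s) has mean 0. By the Itô isometry:
  Var( int_0^t f(s) dB_s ) = E[ (int_0^t f(s) dB_s)^2 ] = int_0^t f(s)^2 ds.
Here f(s) = -6*s^5/5, so f(s)^2 = 36*s^10/25. Integrate:
  int_0^t (36*s^10/25) ds = 36*t^11/275.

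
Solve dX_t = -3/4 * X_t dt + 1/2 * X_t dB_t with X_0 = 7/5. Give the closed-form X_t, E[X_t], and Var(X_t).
X_t = 7/5 * exp((-7/8) t + (1/2) B_t); E[X_t] = 7*exp(-3*t/4)/5; Var(X_t) = (49*exp(t/4) - 49)*exp(-3*t/2)/25

For GBM dX = mu X dt + sigma X dB with X_0 = x_0, apply Itô to Y = log X: dY = (mu - sigma^2/2) dt + sigma dB, so Y_t = log(x_0) + (mu - sigma^2/2) t + sigma B_t and hence X_t = x_0 * exp((mu - sigma^2/2) t + sigma B_t).
With mu = -3/4, sigma = 1/2, x_0 = 7/5, this gives:
  X_t = 7/5 * exp((-7/8) * t + (1/2) * B_t).
Since sigma*B_t ~ Normal(0, sigma^2 t), E[exp(sigma*B_t)] = exp(sigma^2 t / 2); so E[X_t] = x_0 * exp((mu - sigma^2/2) t) * exp(sigma^2 t / 2) = x_0 * exp(mu t) = 7*exp(-3*t/4)/5.
Var(X_t) = E[X_t^2] - (E[X_t])^2 = x_0^2 * exp(2 mu t) * (exp(sigma^2 t) - 1) = (49*exp(t/4) - 49)*exp(-3*t/2)/25.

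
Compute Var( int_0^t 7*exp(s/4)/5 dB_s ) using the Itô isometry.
Var = 98*exp(t/2)/25 - 98/25

The Itô integral of a deterministic integrand f(s) has mean 0 because each increment f(s) * (B_{s+ds} - B_s) has mean 0. By the Itô isometry:
  Var( int_0^t f(s) dB_s ) = E[ (int_0^t f(s) dB_s)^2 ] = int_0^t f(s)^2 ds.
Here f(s) = 7*exp(s/4)/5, so f(s)^2 = 49*exp(s/2)/25. Integrate:
  int_0^t (49*exp(s/2)/25) ds = 98*exp(t/2)/25 - 98/25.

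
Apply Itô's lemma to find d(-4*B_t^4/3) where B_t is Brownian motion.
d(-4*B_t^4/3) = (-8*B_t^2) dt + (-16*B_t^3/3) dB_t

Itô's formula for f(B_t) gives d f(B_t) = f'(B_t) dB_t + (1/2) f''(B_t) dt. Compute derivatives of f(x) = -4*x^4/3:
  f'(x)  = -16*x^3/3
  f''(x) = -16*x^2
Substitute x = B_t and multiply the f'' term by 1/2:
  drift     = (1/2) * (-16*x^2) evaluated at B_t = -8*B_t^2
  diffusion = (-16*x^3/3) evaluated at B_t = -16*B_t^3/3
Therefore d(-4*B_t^4/3) = (-8*B_t^2) dt + (-16*B_t^3/3) dB_t.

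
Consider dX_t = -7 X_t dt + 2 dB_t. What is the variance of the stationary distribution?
lim Var(X_t) = 2/7

The OU SDE dX = -theta X dt + sigma dB admits the integrating factor exp(theta t): d(exp(theta t) X_t) = sigma exp(theta t) dB_t. Integrating from 0 to t gives X_t = x_0 * exp(-theta t) + sigma * int_0^t exp(-theta (t-s)) dB_s for any initial x_0. The Itô integral has variance (by the Itô isometry) sigma^2 * int_0^t exp(-2 theta (t - s)) ds = sigma^2 * (1 - exp(-2 theta t)) / (2 theta), independent of x_0.
With theta = 7, sigma = 2:
  Var(X_t) = (2)^2 * (1 - exp(-2*7 t)) / (2 * 7) = 2/7 - 2*exp(-14*t)/7.
As t -> infinity, exp(-2*7 t) -> 0, so the stationary variance is sigma^2 / (2 theta) = 2/7.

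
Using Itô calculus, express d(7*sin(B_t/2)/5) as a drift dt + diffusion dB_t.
d(7*sin(B_t/2)/5) = (-7*sin(B_t/2)/40) dt + (7*cos(B_t/2)/10) dB_t

Itô's formula for f(B_t) gives d f(B_t) = f'(B_t) dB_t + (1/2) f''(B_t) dt. Compute derivatives of f(x) = 7*sin(x/2)/5:
  f'(x)  = 7*cos(x/2)/10
  f''(x) = -7*sin(x/2)/20
Substitute x = B_t and multiply the f'' term by 1/2:
  drift     = (1/2) * (-7*sin(x/2)/20) evaluated at B_t = -7*sin(B_t/2)/40
  diffusion = (7*cos(x/2)/10) evaluated at B_t = 7*cos(B_t/2)/10
Therefore d(7*sin(B_t/2)/5) = (-7*sin(B_t/2)/40) dt + (7*cos(B_t/2)/10) dB_t.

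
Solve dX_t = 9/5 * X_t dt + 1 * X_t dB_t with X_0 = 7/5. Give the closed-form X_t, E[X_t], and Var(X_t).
X_t = 7/5 * exp((13/10) t + (1) B_t); E[X_t] = 7*exp(9*t/5)/5; Var(X_t) = 49*(exp(t) - 1)*exp(18*t/5)/25

For GBM dX = mu X dt + sigma X dB with X_0 = x_0, apply Itô to Y = log X: dY = (mu - sigma^2/2) dt + sigma dB, so Y_t = log(x_0) + (mu - sigma^2/2) t + sigma B_t and hence X_t = x_0 * exp((mu - sigma^2/2) t + sigma B_t).
With mu = 9/5, sigma = 1, x_0 = 7/5, this gives:
  X_t = 7/5 * exp((13/10) * t + (1) * B_t).
Since sigma*B_t ~ Normal(0, sigma^2 t), E[exp(sigma*B_t)] = exp(sigma^2 t / 2); so E[X_t] = x_0 * exp((mu - sigma^2/2) t) * exp(sigma^2 t / 2) = x_0 * exp(mu t) = 7*exp(9*t/5)/5.
Var(X_t) = E[X_t^2] - (E[X_t])^2 = x_0^2 * exp(2 mu t) * (exp(sigma^2 t) - 1) = 49*(exp(t) - 1)*exp(18*t/5)/25.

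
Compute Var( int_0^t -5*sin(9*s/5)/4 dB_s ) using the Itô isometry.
Var = 25*t/32 - 125*sin(18*t/5)/576

The Itô integral of a deterministic integrand f(s) has mean 0 because each increment f(s) * (B_{s+ds} - B_s) has mean 0. By the Itô isometry:
  Var( int_0^t f(s) dB_s ) = E[ (int_0^t f(s) dB_s)^2 ] = int_0^t f(s)^2 ds.
Here f(s) = -5*sin(9*s/5)/4, so f(s)^2 = 25*sin(9*s/5)^2/16. Integrate:
  int_0^t (25*sin(9*s/5)^2/16) ds = 25*t/32 - 125*sin(18*t/5)/576.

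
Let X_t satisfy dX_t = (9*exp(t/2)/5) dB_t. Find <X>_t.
<X>_t = 81*exp(t)/25 - 81/25

For an Itô process dX_t = a(t) dt + b(t) dB_t, the quadratic variation is <X>_t = int_0^t b(s)^2 ds (the drift term does not contribute). Here b(s) = 9*exp(s/2)/5, so
  b(s)^2 = 81*exp(s)/25.
Integrating from 0 to t:
  <X>_t = int_0^t (81*exp(s)/25) ds = 81*exp(t)/25 - 81/25.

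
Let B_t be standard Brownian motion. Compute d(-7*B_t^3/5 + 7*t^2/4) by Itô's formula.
d(-7*B_t^3/5 + 7*t^2/4) = (-21*B_t/5 + 7*t/2) dt + (-21*B_t^2/5) dB_t

Itô's formula for f(t, x): d f(t, B_t) = (f_t + (1/2) f_xx) dt + f_x dB_t. Compute partials of f(t, x) = 7*t^2/4 - 7*x^3/5:
  f_t(t,x)  = 7*t/2
  f_x(t,x)  = -21*x^2/5
  f_xx(t,x) = -42*x/5
Assemble drift = f_t + (1/2) f_xx = 7*t/2 - 21*x/5 and diffusion = f_x = -21*x^2/5. Substituting x = B_t:
  d(-7*B_t^3/5 + 7*t^2/4) = (-21*B_t/5 + 7*t/2) dt + (-21*B_t^2/5) dB_t.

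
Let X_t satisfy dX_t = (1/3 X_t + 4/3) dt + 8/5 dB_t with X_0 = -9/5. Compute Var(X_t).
Var(X_t) = 96*exp(2*t/3)/25 - 96/25

The variance V(t) = Var(X_t) satisfies V'(t) = 2 a V(t) + c^2 with V(0) = 0 (drift coefficient is linear in X, diffusion is constant). With a = 1/3, c = 8/5, the solution is
  V(t) = (c^2 / (2 a)) * (exp(2 a t) - 1)
       = ((8/5)^2 / (2*(1/3))) * (exp((2/3) t) - 1)
       = 96*exp(2*t/3)/25 - 96/25.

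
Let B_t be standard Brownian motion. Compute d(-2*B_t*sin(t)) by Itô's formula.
d(-2*B_t*sin(t)) = (-2*B_t*cos(t)) dt + (-2*sin(t)) dB_t

Itô's formula for f(t, x): d f(t, B_t) = (f_t + (1/2) f_xx) dt + f_x dB_t. Compute partials of f(t, x) = -2*x*sin(t):
  f_t(t,x)  = -2*x*cos(t)
  f_x(t,x)  = -2*sin(t)
  f_xx(t,x) = 0
Assemble drift = f_t + (1/2) f_xx = -2*x*cos(t) and diffusion = f_x = -2*sin(t). Substituting x = B_t:
  d(-2*B_t*sin(t)) = (-2*B_t*cos(t)) dt + (-2*sin(t)) dB_t.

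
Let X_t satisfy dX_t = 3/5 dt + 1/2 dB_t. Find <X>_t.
<X>_t = t/4

For an Itô process dX_t = a(t) dt + b(t) dB_t, the quadratic variation is <X>_t = int_0^t b(s)^2 ds (the drift term does not contribute). Here b(s) = 1/2, so
  b(s)^2 = 1/4.
Integrating from 0 to t:
  <X>_t = int_0^t (1/4) ds = t/4.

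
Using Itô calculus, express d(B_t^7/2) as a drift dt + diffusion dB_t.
d(B_t^7/2) = (21*B_t^5/2) dt + (7*B_t^6/2) dB_t

Itô's formula for f(B_t) gives d f(B_t) = f'(B_t) dB_t + (1/2) f''(B_t) dt. Compute derivatives of f(x) = x^7/2:
  f'(x)  = 7*x^6/2
  f''(x) = 21*x^5
Substitute x = B_t and multiply the f'' term by 1/2:
  drift     = (1/2) * (21*x^5) evaluated at B_t = 21*B_t^5/2
  diffusion = (7*x^6/2) evaluated at B_t = 7*B_t^6/2
Therefore d(B_t^7/2) = (21*B_t^5/2) dt + (7*B_t^6/2) dB_t.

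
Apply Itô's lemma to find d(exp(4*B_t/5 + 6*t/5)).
d(exp(4*B_t/5 + 6*t/5)) = (38*exp(4*B_t/5 + 6*t/5)/25) dt + (4*exp(4*B_t/5 + 6*t/5)/5) dB_t

Itô's formula for f(t, x): d f(t, B_t) = (f_t + (1/2) f_xx) dt + f_x dB_t. Compute partials of f(t, x) = exp(6*t/5 + 4*x/5):
  f_t(t,x)  = 6*exp(6*t/5 + 4*x/5)/5
  f_x(t,x)  = 4*exp(6*t/5 + 4*x/5)/5
  f_xx(t,x) = 16*exp(6*t/5 + 4*x/5)/25
Assemble drift = f_t + (1/2) f_xx = 38*exp(6*t/5 + 4*x/5)/25 and diffusion = f_x = 4*exp(6*t/5 + 4*x/5)/5. Substituting x = B_t:
  d(exp(4*B_t/5 + 6*t/5)) = (38*exp(4*B_t/5 + 6*t/5)/25) dt + (4*exp(4*B_t/5 + 6*t/5)/5) dB_t.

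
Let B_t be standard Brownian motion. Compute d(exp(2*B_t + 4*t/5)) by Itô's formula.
d(exp(2*B_t + 4*t/5)) = (14*exp(2*B_t + 4*t/5)/5) dt + (2*exp(2*B_t + 4*t/5)) dB_t

Itô's formula for f(t, x): d f(t, B_t) = (f_t + (1/2) f_xx) dt + f_x dB_t. Compute partials of f(t, x) = exp(4*t/5 + 2*x):
  f_t(t,x)  = 4*exp(4*t/5 + 2*x)/5
  f_x(t,x)  = 2*exp(4*t/5 + 2*x)
  f_xx(t,x) = 4*exp(4*t/5 + 2*x)
Assemble drift = f_t + (1/2) f_xx = 14*exp(4*t/5 + 2*x)/5 and diffusion = f_x = 2*exp(4*t/5 + 2*x). Substituting x = B_t:
  d(exp(2*B_t + 4*t/5)) = (14*exp(2*B_t + 4*t/5)/5) dt + (2*exp(2*B_t + 4*t/5)) dB_t.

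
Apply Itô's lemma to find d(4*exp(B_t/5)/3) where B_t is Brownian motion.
d(4*exp(B_t/5)/3) = (2*exp(B_t/5)/75) dt + (4*exp(B_t/5)/15) dB_t

Itô's formula for f(B_t) gives d f(B_t) = f'(B_t) dB_t + (1/2) f''(B_t) dt. Compute derivatives of f(x) = 4*exp(x/5)/3:
  f'(x)  = 4*exp(x/5)/15
  f''(x) = 4*exp(x/5)/75
Substitute x = B_t and multiply the f'' term by 1/2:
  drift     = (1/2) * (4*exp(x/5)/75) evaluated at B_t = 2*exp(B_t/5)/75
  diffusion = (4*exp(x/5)/15) evaluated at B_t = 4*exp(B_t/5)/15
Therefore d(4*exp(B_t/5)/3) = (2*exp(B_t/5)/75) dt + (4*exp(B_t/5)/15) dB_t.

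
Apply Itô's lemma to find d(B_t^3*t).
d(B_t^3*t) = (B_t*(B_t^2 + 3*t)) dt + (3*B_t^2*t) dB_t

Itô's formula for f(t, x): d f(t, B_t) = (f_t + (1/2) f_xx) dt + f_x dB_t. Compute partials of f(t, x) = t*x^3:
  f_t(t,x)  = x^3
  f_x(t,x)  = 3*t*x^2
  f_xx(t,x) = 6*t*x
Assemble drift = f_t + (1/2) f_xx = x*(3*t + x^2) and diffusion = f_x = 3*t*x^2. Substituting x = B_t:
  d(B_t^3*t) = (B_t*(B_t^2 + 3*t)) dt + (3*B_t^2*t) dB_t.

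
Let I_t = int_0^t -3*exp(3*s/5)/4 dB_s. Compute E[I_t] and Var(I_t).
E[I_t] = 0; Var(I_t) = 15*exp(6*t/5)/32 - 15/32

The Itô integral of a deterministic integrand f(s) has mean 0 because each increment f(s) * (B_{s+ds} - B_s) has mean 0. By the Itô isometry:
  Var( int_0^t f(s) dB_s ) = E[ (int_0^t f(s) dB_s)^2 ] = int_0^t f(s)^2 ds.
Here f(s) = -3*exp(3*s/5)/4, so f(s)^2 = 9*exp(6*s/5)/16. Integrate:
  int_0^t (9*exp(6*s/5)/16) ds = 15*exp(6*t/5)/32 - 15/32.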